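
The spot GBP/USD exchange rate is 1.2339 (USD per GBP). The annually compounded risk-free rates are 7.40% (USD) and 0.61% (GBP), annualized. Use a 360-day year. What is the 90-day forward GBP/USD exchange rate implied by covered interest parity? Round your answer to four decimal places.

1.2542

By covered interest parity, F = S · (1+r_USD)^T / (1+r_GBP)^T
= 1.2339 × 1.018008 / 1.001522 = 1.2339 × 1.016461
F = 1.2542 USD per GBP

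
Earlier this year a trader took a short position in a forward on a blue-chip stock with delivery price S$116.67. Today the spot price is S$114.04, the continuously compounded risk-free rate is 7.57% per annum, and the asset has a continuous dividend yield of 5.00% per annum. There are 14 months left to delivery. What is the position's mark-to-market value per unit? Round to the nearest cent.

-S$0.77

Current fair forward for the remaining 14 months: F = S·e^((r − q)·T), (r − q) = 0.0757 − 0.0500 = 0.0257
F = 114.04 · e^(0.0257 × 14/12) = 114.04 × 1.030437 = 117.5110
Value of long forward = (F − K)·e^(−rT) = (117.5110 − 116.67) · e^(−0.0757·14/12)
= 0.8410 × 0.915471 = 0.77
Short position value = −(long value) = -S$0.77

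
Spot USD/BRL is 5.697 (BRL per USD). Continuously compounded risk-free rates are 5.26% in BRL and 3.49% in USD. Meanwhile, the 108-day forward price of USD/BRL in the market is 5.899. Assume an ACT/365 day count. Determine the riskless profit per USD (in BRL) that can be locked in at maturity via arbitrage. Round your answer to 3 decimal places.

Fair forward: F* = S·e^(carry·T), with carry = (r_BRL − r_USD) = 0.0526 − 0.0349 = 0.0177
F* = 5.697 · e^(0.0177 × 108/365) = 5.697 · e^0.005237 = 5.697 × 1.005251 = 5.7269
Market 5.899 > fair 5.7269: forward overpriced → cash-and-carry (buy spot, short the forward).
At maturity, profit = |F_mkt − F*| = |5.899 − 5.7269| = 0.172 per USD (in BRL)

0.172 per USD (in BRL)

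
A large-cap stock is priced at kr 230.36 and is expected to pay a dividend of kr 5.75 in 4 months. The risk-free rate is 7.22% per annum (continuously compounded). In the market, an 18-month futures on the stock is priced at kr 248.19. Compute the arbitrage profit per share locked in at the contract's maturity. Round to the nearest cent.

PV(dividends) I = 5.75·e^(−0.0722·4/12) = 5.6133
Fair futures F* = (S − I)·e^(rT) = (230.36 − 5.6133)·e^0.108300 = 224.7467 × 1.114382 = 250.4537
Market kr 248.19 < fair 250.4537: forward underpriced → reverse cash-and-carry (short the stock, invest proceeds at r, pay the dividends, go long the forward).
Profit at T = |F_mkt − F*| = |248.19 − 250.4537| = kr 2.26 per share

kr 2.26 per share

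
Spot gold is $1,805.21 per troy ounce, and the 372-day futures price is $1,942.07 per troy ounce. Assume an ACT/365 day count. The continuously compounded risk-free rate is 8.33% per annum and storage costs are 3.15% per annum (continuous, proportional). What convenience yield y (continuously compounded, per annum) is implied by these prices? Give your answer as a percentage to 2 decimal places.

F = S·e^((r+u−y)T) ⇒ (r+u−y) = ln(F/S)/T
ln(1942.07/1805.21) = 0.073077; /T ⇒ 0.071702
y = r + u − ln(F/S)/T = 0.0833 + 0.0315 − 0.071702 = 0.043098
y = 4.31%

4.31%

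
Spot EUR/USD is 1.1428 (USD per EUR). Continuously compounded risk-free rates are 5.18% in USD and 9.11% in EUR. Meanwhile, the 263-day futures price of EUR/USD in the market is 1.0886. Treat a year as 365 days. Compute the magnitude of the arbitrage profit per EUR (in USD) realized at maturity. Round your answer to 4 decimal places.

Fair futures: F* = S·e^(carry·T), with carry = (r_USD − r_EUR) = 0.0518 − 0.0911 = -0.0393
F* = 1.1428 · e^(-0.0393 × 263/365) = 1.1428 · e^-0.028318 = 1.1428 × 0.972079 = 1.1109
Market 1.0886 < fair 1.1109: forward underpriced → reverse cash-and-carry (short spot, go long the forward).
At maturity, profit = |F_mkt − F*| = |1.0886 − 1.1109| = 0.0223 per EUR (in USD)

0.0223 per EUR (in USD)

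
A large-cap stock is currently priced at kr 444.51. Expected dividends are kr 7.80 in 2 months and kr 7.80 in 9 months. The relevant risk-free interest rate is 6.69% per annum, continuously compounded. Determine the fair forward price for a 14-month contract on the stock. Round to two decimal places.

kr 464.23

PV(dividends) I = 7.80·e^(−0.0669·2/12) + 7.80·e^(−0.0669·9/12)
I = 7.7135 + 7.4183 = 15.1318
F = (S − I)·e^(rT) = (444.51 − 15.1318) · e^(0.0669·14/12)
= 429.3782 · e^0.078050 = 429.3782 × 1.081177 = kr 464.23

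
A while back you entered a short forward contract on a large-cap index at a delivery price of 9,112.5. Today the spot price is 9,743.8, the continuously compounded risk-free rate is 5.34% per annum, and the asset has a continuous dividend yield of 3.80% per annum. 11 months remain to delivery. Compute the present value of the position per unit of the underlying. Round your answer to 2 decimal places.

-733.05

Current fair forward for the remaining 11 months: F = S·e^((r − q)·T), (r − q) = 0.0534 − 0.0380 = 0.0154
F = 9743.8 · e^(0.0154 × 11/12) = 9743.8 × 1.01421678 = 9882.3255
Value of long forward = (F − K)·e^(−rT) = (9882.3255 − 9112.5) · e^(−0.0534·11/12)
= 769.8255 × 0.95222874 = 733.05
Short position value = −(long value) = -733.05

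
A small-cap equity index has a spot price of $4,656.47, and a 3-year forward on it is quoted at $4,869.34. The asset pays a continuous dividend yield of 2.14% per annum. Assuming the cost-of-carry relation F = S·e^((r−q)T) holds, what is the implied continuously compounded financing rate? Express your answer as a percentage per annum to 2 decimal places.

From F = S·e^((r−q)T): (r − q) = ln(F/S)/T
ln(4869.34/4656.47) = ln(1.045715) = 0.044701
(r − q) = 0.044701 / (3) = 0.014900
r = ln(F/S)/T + q = 0.014900 + 0.0214 = 0.036300
r = 3.63%

3.63%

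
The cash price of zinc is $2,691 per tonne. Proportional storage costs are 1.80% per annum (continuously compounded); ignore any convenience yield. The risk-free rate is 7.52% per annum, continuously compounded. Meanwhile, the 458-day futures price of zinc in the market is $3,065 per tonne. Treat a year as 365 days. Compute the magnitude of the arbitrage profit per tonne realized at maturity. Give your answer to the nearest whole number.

$40 per tonne

Fair futures: F* = S·e^(carry·T), with carry = (r + u) = 0.0752 + 0.0180 = 0.0932
F* = 2691 · e^(0.0932 × 458/365) = 2691 · e^0.116947 = 2691 × 1.124060 = $3024.8455
Market $3065 > fair $3024.8455: forward overpriced → cash-and-carry (buy spot, short the forward).
At maturity, profit = |F_mkt − F*| = |3065 − 3024.8455| = $40 per tonne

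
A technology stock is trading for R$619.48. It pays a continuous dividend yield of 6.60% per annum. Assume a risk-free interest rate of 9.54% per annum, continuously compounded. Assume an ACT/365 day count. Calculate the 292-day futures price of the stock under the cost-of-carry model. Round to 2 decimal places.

F = S·e^((r − q)T) = 619.48 · e^((0.0954 − 0.0660) × 292/365)
= 619.48 · e^0.023520 = 619.48 × 1.023799
F = R$634.22

R$634.22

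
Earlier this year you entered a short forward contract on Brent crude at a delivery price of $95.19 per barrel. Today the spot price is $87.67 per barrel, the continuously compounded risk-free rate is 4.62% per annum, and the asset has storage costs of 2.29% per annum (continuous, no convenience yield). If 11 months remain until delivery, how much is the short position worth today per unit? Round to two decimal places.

Current fair forward for the remaining 11 months: F = S·e^((r + u)·T), (r + u) = 0.0462 + 0.0229 = 0.0691
F = 87.67 · e^(0.0691 × 11/12) = 87.67 × 1.065391 = 93.4028
Value of long forward = (F − K)·e^(−rT) = (93.4028 − 95.19) · e^(−0.0462·11/12)
= -1.7872 × 0.958534 = -1.71
Short position value = −(long value) = $1.71

$1.71 per barrel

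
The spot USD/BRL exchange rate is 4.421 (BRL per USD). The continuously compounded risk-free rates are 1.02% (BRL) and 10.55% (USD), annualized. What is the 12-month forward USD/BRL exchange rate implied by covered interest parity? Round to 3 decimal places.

F = S·e^((r_BRL − r_USD)T) = 4.421 · e^((0.0102 − 0.1055) × 12/12)
= 4.421 · e^-0.095300 = 4.421 × 0.909100
F = 4.019 BRL per USD

4.019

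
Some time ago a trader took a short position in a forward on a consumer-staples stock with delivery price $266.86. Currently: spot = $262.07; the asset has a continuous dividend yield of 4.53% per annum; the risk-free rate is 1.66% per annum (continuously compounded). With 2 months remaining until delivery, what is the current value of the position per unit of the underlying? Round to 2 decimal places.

Current fair forward for the remaining 2 months: F = S·e^((r − q)·T), (r − q) = 0.0166 − 0.0453 = -0.0287
F = 262.07 · e^(-0.0287 × 2/12) = 262.07 × 0.995228 = 260.8194
Value of long forward = (F − K)·e^(−rT) = (260.8194 − 266.86) · e^(−0.0166·2/12)
= -6.0406 × 0.997237 = -6.02
Short position value = −(long value) = $6.02

$6.02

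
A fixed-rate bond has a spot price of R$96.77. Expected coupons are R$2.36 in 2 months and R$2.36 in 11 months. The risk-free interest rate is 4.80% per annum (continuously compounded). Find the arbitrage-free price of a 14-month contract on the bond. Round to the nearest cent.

PV(coupons) I = 2.36·e^(−0.0480·2/12) + 2.36·e^(−0.0480·11/12)
I = 2.3412 + 2.2584 = 4.5996
F = (S − I)·e^(rT) = (96.77 − 4.5996) · e^(0.0480·14/12)
= 92.1704 · e^0.056000 = 92.1704 × 1.057598 = R$97.48

R$97.48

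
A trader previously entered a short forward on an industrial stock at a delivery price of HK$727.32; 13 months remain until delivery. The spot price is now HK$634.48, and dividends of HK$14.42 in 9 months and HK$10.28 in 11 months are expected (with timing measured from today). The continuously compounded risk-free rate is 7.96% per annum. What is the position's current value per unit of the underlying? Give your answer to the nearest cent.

HK$55.89

PV(remaining dividends) I = 14.42·e^(−0.0796·9/12) + 10.28·e^(−0.0796·11/12) = 23.1409
Current forward F = (S − I)·e^(rT) = (634.48 − 23.1409)·e^(0.0796·13/12) = 611.3391 × 1.090061 = 666.3969
Value (long) = (F − K)·e^(−rT) = (666.3969 − 727.32) × 0.917380 = -55.8896
Short position value = −(long value) = HK$55.89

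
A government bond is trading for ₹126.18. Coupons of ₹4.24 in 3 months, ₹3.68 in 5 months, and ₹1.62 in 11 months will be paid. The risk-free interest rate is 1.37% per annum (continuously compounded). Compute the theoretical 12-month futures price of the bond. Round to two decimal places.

PV(coupons) I = 4.24·e^(−0.0137·3/12) + 3.68·e^(−0.0137·5/12) + 1.62·e^(−0.0137·11/12)
I = 4.2255 + 3.6591 + 1.5998 = 9.4844
F = (S − I)·e^(rT) = (126.18 − 9.4844) · e^(0.0137·12/12)
= 116.6956 · e^0.013700 = 116.6956 × 1.013794 = ₹118.31

₹118.31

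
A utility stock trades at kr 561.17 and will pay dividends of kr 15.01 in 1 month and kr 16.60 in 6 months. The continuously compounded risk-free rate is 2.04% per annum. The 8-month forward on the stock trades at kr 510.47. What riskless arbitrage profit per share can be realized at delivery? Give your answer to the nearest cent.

PV(dividends) I = 15.01·e^(−0.0204·1/12) + 16.60·e^(−0.0204·6/12) = 31.4160
Fair forward F* = (S − I)·e^(rT) = (561.17 − 31.4160)·e^0.013600 = 529.7540 × 1.013693 = 537.0079
Market kr 510.47 < fair 537.0079: forward underpriced → reverse cash-and-carry (short the stock, invest proceeds at r, pay the dividends, go long the forward).
Profit at T = |F_mkt − F*| = |510.47 − 537.0079| = kr 26.54 per share

kr 26.54 per share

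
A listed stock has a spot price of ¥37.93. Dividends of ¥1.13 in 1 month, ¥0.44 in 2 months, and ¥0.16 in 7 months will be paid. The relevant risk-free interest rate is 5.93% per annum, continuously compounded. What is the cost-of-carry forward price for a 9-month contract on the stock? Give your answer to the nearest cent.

¥37.86

PV(dividends) I = 1.13·e^(−0.0593·1/12) + 0.44·e^(−0.0593·2/12) + 0.16·e^(−0.0593·7/12)
I = 1.1244 + 0.4357 + 0.1546 = 1.7147
F = (S − I)·e^(rT) = (37.93 − 1.7147) · e^(0.0593·9/12)
= 36.2153 · e^0.044475 = 36.2153 × 1.045479 = ¥37.86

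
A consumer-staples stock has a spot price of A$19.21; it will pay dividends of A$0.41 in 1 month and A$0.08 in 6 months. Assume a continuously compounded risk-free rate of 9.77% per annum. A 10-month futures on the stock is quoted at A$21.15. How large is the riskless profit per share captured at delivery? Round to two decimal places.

PV(dividends) I = 0.41·e^(−0.0977·1/12) + 0.08·e^(−0.0977·6/12) = 0.4829
Fair futures F* = (S − I)·e^(rT) = (19.21 − 0.4829)·e^0.081417 = 18.7271 × 1.084823 = 20.3156
Market A$21.15 > fair 20.3156: forward overpriced → cash-and-carry (borrow at r, buy the stock and collect the dividends, short the forward).
Profit at T = |F_mkt − F*| = |21.15 − 20.3156| = A$0.83 per share

A$0.83 per share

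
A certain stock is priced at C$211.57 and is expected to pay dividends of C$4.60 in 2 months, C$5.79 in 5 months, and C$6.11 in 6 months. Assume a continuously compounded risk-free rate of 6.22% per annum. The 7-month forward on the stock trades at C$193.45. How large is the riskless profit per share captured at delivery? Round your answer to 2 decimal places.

C$9.22 per share

PV(dividends) I = 4.60·e^(−0.0622·2/12) + 5.79·e^(−0.0622·5/12) + 6.11·e^(−0.0622·6/12) = 16.1173
Fair forward F* = (S − I)·e^(rT) = (211.57 − 16.1173)·e^0.036283 = 195.4527 × 1.036949 = 202.6745
Market C$193.45 < fair 202.6745: forward underpriced → reverse cash-and-carry (short the stock, invest proceeds at r, pay the dividends, go long the forward).
Profit at T = |F_mkt − F*| = |193.45 − 202.6745| = C$9.22 per share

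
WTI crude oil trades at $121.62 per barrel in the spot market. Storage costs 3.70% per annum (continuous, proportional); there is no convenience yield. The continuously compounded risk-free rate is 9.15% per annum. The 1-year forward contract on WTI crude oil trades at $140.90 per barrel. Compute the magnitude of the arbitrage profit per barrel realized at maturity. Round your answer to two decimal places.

Fair forward: F* = S·e^(carry·T), with carry = (r + u) = 0.0915 + 0.0370 = 0.1285
F* = 121.62 · e^(0.1285 × 12/12) = 121.62 · e^0.128500 = 121.62 × 1.137121 = $138.2967
Market $140.90 > fair $138.2967: forward overpriced → cash-and-carry (buy spot, short the forward).
At maturity, profit = |F_mkt − F*| = |140.90 − 138.2967| = $2.60 per barrel

$2.60 per barrel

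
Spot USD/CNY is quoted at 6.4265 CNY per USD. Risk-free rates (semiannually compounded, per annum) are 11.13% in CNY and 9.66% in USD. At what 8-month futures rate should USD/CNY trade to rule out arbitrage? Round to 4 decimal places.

6.4866

By covered interest parity, F = S · (1+r_CNY/2)^(2T) / (1+r_USD/2)^(2T)
= 6.4265 × 1.074880 / 1.064913 = 6.4265 × 1.009359
F = 6.4866 CNY per USD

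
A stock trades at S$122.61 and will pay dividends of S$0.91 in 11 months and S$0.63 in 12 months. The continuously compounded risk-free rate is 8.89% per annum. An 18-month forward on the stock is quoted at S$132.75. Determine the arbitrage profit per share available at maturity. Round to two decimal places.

S$5.73 per share

PV(dividends) I = 0.91·e^(−0.0889·11/12) + 0.63·e^(−0.0889·12/12) = 1.4152
Fair forward F* = (S − I)·e^(rT) = (122.61 − 1.4152)·e^0.133350 = 121.1948 × 1.142650 = 138.4832
Market S$132.75 < fair 138.4832: forward underpriced → reverse cash-and-carry (short the stock, invest proceeds at r, pay the dividends, go long the forward).
Profit at T = |F_mkt − F*| = |132.75 − 138.4832| = S$5.73 per share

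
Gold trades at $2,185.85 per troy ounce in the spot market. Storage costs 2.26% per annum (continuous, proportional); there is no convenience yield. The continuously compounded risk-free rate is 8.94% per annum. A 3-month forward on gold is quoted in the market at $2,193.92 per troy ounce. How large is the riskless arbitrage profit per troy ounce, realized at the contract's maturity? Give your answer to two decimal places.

$54.00 per troy ounce

Fair forward: F* = S·e^(carry·T), with carry = (r + u) = 0.0894 + 0.0226 = 0.1120
F* = 2185.85 · e^(0.1120 × 3/12) = 2185.85 · e^0.02800000 = 2185.85 × 1.02839568 = $2247.9187
Market $2193.92 < fair $2247.9187: forward underpriced → reverse cash-and-carry (short spot, go long the forward).
At maturity, profit = |F_mkt − F*| = |2193.92 − 2247.9187| = $54.00 per troy ounce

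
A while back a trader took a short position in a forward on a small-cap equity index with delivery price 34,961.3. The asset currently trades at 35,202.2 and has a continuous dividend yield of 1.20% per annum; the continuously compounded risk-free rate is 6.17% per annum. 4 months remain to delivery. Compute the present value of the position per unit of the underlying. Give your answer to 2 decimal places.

Current fair forward for the remaining 4 months: F = S·e^((r − q)·T), (r − q) = 0.0617 − 0.0120 = 0.0497
F = 35202.2 · e^(0.0497 × 4/12) = 35202.2 × 1.01670465 = 35790.2404
Value of long forward = (F − K)·e^(−rT) = (35790.2404 − 34961.3) · e^(−0.0617·4/12)
= 828.9404 × 0.97964338 = 812.07
Short position value = −(long value) = -812.07

-812.07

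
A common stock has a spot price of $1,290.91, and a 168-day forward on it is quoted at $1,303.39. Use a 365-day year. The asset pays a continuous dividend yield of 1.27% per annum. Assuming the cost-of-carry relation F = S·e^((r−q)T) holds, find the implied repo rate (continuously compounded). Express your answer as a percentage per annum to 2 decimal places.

From F = S·e^((r−q)T): (r − q) = ln(F/S)/T
ln(1303.39/1290.91) = ln(1.009668) = 0.009622
(r − q) = 0.009622 / (168/365) = 0.020905
r = ln(F/S)/T + q = 0.020905 + 0.0127 = 0.033605
r = 3.36%

3.36%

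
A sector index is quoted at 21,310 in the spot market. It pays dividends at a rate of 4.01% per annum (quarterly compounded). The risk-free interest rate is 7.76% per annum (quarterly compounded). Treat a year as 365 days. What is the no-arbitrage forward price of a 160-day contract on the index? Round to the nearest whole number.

21,658

F = S · (1+r/4)^(4T) / (1+q/4)^(4T)
= 21310 × 1.034265 / 1.017644 = 21310 × 1.016333
F = 21,658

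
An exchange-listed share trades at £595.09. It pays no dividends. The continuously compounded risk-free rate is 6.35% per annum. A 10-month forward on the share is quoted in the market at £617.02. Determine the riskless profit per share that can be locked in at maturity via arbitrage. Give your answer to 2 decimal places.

Fair forward: F* = S·e^(carry·T), with carry = r = 0.0635
F* = 595.09 · e^(0.0635 × 10/12) = 595.09 · e^0.052917 = 595.09 × 1.054342 = £627.4284
Market £617.02 < fair £627.4284: forward underpriced → reverse cash-and-carry (short spot, go long the forward).
At maturity, profit = |F_mkt − F*| = |617.02 − 627.4284| = £10.41 per share

£10.41 per share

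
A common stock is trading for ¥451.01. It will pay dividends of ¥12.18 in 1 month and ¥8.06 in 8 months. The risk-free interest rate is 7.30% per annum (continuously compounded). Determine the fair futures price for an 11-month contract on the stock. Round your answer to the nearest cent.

PV(dividends) I = 12.18·e^(−0.0730·1/12) + 8.06·e^(−0.0730·8/12)
I = 12.1061 + 7.6771 = 19.7832
F = (S − I)·e^(rT) = (451.01 − 19.7832) · e^(0.0730·11/12)
= 431.2268 · e^0.066917 = 431.2268 × 1.069207 = ¥461.07

¥461.07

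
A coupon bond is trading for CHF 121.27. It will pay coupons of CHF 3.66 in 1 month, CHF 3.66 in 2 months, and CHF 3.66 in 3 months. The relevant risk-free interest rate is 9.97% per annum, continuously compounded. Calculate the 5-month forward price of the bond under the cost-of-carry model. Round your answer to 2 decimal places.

PV(coupons) I = 3.66·e^(−0.0997·1/12) + 3.66·e^(−0.0997·2/12) + 3.66·e^(−0.0997·3/12)
I = 3.6297 + 3.5997 + 3.5699 = 10.7993
F = (S − I)·e^(rT) = (121.27 − 10.7993) · e^(0.0997·5/12)
= 110.4707 · e^0.041542 = 110.4707 × 1.042417 = CHF 115.16

CHF 115.16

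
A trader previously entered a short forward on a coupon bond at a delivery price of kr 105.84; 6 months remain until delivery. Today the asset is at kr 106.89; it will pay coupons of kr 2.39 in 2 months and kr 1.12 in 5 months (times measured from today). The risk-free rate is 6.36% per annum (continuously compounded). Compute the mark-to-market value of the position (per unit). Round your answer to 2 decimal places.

-kr 0.91

PV(remaining coupons) I = 2.39·e^(−0.0636·2/12) + 1.12·e^(−0.0636·5/12) = 3.4555
Current forward F = (S − I)·e^(rT) = (106.89 − 3.4555)·e^(0.0636·6/12) = 103.4345 × 1.032311 = 106.7766
Value (long) = (F − K)·e^(−rT) = (106.7766 − 105.84) × 0.968700 = 0.9073
Short position value = −(long value) = -kr 0.91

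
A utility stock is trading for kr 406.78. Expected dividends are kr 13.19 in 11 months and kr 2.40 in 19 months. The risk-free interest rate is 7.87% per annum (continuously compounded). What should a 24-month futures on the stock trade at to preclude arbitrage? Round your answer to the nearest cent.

kr 459.28

PV(dividends) I = 13.19·e^(−0.0787·11/12) + 2.40·e^(−0.0787·19/12)
I = 12.2720 + 2.1188 = 14.3908
F = (S − I)·e^(rT) = (406.78 − 14.3908) · e^(0.0787·24/12)
= 392.3892 · e^0.157400 = 392.3892 × 1.170464 = kr 459.28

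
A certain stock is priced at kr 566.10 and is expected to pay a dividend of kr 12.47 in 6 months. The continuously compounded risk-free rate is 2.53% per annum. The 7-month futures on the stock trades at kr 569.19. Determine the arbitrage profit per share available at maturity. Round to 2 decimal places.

PV(dividends) I = 12.47·e^(−0.0253·6/12) = 12.3132
Fair futures F* = (S − I)·e^(rT) = (566.10 − 12.3132)·e^0.014758 = 553.7868 × 1.014867 = 562.0199
Market kr 569.19 > fair 562.0199: forward overpriced → cash-and-carry (borrow at r, buy the stock and collect the dividends, short the forward).
Profit at T = |F_mkt − F*| = |569.19 − 562.0199| = kr 7.17 per share

kr 7.17 per share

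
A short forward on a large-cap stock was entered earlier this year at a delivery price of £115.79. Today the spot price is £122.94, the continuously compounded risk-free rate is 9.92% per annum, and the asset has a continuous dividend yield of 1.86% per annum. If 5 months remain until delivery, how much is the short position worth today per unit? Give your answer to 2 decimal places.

-£10.89

Current fair forward for the remaining 5 months: F = S·e^((r − q)·T), (r − q) = 0.0992 − 0.0186 = 0.0806
F = 122.94 · e^(0.0806 × 5/12) = 122.94 × 1.034154 = 127.1389
Value of long forward = (F − K)·e^(−rT) = (127.1389 − 115.79) · e^(−0.0992·5/12)
= 11.3489 × 0.959509 = 10.89
Short position value = −(long value) = -£10.89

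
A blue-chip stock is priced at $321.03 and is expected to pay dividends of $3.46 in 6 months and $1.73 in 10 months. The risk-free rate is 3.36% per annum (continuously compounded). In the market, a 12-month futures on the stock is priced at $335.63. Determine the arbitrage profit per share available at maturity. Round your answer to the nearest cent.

$8.89 per share

PV(dividends) I = 3.46·e^(−0.0336·6/12) + 1.73·e^(−0.0336·10/12) = 5.0846
Fair futures F* = (S − I)·e^(rT) = (321.03 − 5.0846)·e^0.033600 = 315.9454 × 1.034171 = 326.7416
Market $335.63 > fair 326.7416: forward overpriced → cash-and-carry (borrow at r, buy the stock and collect the dividends, short the forward).
Profit at T = |F_mkt − F*| = |335.63 − 326.7416| = $8.89 per share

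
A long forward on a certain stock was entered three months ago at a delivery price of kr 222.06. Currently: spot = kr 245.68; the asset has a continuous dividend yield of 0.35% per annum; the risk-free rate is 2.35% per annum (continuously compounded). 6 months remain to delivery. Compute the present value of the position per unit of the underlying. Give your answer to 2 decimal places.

kr 25.78

Current fair forward for the remaining 6 months: F = S·e^((r − q)·T), (r − q) = 0.0235 − 0.0035 = 0.0200
F = 245.68 · e^(0.0200 × 6/12) = 245.68 × 1.010050 = 248.1491
Value of long forward = (F − K)·e^(−rT) = (248.1491 − 222.06) · e^(−0.0235·6/12)
= 26.0891 × 0.988319 = 25.78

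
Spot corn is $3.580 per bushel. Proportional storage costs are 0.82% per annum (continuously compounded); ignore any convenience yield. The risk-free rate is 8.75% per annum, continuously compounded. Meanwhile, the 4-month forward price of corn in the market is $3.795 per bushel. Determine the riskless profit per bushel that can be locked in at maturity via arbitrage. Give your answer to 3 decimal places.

$0.099 per bushel

Fair forward: F* = S·e^(carry·T), with carry = (r + u) = 0.0875 + 0.0082 = 0.0957
F* = 3.580 · e^(0.0957 × 4/12) = 3.580 · e^0.031900 = 3.580 × 1.032414 = $3.6960
Market $3.795 > fair $3.6960: forward overpriced → cash-and-carry (buy spot, short the forward).
At maturity, profit = |F_mkt − F*| = |3.795 − 3.6960| = $0.099 per bushel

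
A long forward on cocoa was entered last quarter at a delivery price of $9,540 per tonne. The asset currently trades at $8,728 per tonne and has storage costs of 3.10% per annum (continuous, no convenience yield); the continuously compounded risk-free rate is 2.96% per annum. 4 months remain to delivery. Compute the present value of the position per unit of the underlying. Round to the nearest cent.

-$627.68 per tonne

Current fair forward for the remaining 4 months: F = S·e^((r + u)·T), (r + u) = 0.0296 + 0.0310 = 0.0606
F = 8728 · e^(0.0606 × 4/12) = 8728 × 1.02040540 = 8906.0983
Value of long forward = (F − K)·e^(−rT) = (8906.0983 − 9540) · e^(−0.0296·4/12)
= -633.9017 × 0.99018185 = -627.68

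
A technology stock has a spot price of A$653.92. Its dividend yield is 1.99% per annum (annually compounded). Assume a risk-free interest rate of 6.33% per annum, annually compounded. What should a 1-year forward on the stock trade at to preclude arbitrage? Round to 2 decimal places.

A$681.75

F = S · (1+r)^T / (1+q)^T
= 653.92 × 1.063300 / 1.019900 = 653.92 × 1.042553
F = A$681.75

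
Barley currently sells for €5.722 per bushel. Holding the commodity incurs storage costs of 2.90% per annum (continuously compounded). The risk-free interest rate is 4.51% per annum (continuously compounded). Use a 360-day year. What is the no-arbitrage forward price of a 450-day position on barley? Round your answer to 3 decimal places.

€6.277 per bushel

Net carry = r + u − y = 0.0451 + 0.0290 − 0.0000 = 0.0741
F = S·e^((r+u−y)T) = 5.722 · e^(0.0741 × 450/360) = 5.722 · e^0.092625
= 5.722 × 1.097050 = €6.277 per bushel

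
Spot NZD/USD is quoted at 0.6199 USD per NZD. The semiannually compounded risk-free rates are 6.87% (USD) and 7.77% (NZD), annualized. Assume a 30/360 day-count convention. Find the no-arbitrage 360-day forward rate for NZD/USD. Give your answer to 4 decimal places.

0.6145

By covered interest parity, F = S · (1+r_USD/2)^(2T) / (1+r_NZD/2)^(2T)
= 0.6199 × 1.069880 / 1.079209 = 0.6199 × 0.991356
F = 0.6145 USD per NZD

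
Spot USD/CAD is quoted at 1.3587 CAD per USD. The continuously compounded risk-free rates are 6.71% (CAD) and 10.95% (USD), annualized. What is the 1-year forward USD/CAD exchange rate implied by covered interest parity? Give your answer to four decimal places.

1.3023

F = S·e^((r_CAD − r_USD)T) = 1.3587 · e^((0.0671 − 0.1095) × 1)
= 1.3587 · e^-0.042400 = 1.3587 × 0.958486
F = 1.3023 CAD per USD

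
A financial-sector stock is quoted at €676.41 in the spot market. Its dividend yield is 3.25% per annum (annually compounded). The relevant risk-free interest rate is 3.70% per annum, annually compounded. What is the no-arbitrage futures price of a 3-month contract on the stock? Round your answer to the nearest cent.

F = S · (1+r)^T / (1+q)^T
= 676.41 × 1.009124 / 1.008028 = 676.41 × 1.001087
F = €677.15

€677.15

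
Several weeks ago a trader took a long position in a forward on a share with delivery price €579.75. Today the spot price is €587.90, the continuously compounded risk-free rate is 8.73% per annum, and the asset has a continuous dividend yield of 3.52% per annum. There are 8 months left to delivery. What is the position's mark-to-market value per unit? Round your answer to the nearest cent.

Current fair forward for the remaining 8 months: F = S·e^((r − q)·T), (r − q) = 0.0873 − 0.0352 = 0.0521
F = 587.90 · e^(0.0521 × 8/12) = 587.90 × 1.035344 = 608.6787
Value of long forward = (F − K)·e^(−rT) = (608.6787 − 579.75) · e^(−0.0873·8/12)
= 28.9287 × 0.943461 = 27.29

€27.29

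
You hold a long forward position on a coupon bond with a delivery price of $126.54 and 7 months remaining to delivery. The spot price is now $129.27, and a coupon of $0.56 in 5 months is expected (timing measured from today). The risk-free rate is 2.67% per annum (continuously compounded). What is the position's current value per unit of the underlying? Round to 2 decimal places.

$4.13

PV(remaining coupons) I = 0.56·e^(−0.0267·5/12) = 0.5538
Current forward F = (S − I)·e^(rT) = (129.27 − 0.5538)·e^(0.0267·7/12) = 128.7162 × 1.015697 = 130.7367
Value (long) = (F − K)·e^(−rT) = (130.7367 − 126.54) × 0.984546 = 4.1318
Value = $4.13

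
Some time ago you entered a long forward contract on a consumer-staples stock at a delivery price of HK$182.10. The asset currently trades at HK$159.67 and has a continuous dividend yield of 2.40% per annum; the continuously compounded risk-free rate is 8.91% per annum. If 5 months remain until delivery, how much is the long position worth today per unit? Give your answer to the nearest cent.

Current fair forward for the remaining 5 months: F = S·e^((r − q)·T), (r − q) = 0.0891 − 0.0240 = 0.0651
F = 159.67 · e^(0.0651 × 5/12) = 159.67 × 1.027496 = 164.0603
Value of long forward = (F − K)·e^(−rT) = (164.0603 − 182.10) · e^(−0.0891·5/12)
= -18.0397 × 0.963556 = -17.38

-HK$17.38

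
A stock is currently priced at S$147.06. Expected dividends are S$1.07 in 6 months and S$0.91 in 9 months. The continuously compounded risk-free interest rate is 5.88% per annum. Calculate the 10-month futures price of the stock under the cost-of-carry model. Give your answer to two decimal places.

PV(dividends) I = 1.07·e^(−0.0588·6/12) + 0.91·e^(−0.0588·9/12)
I = 1.0390 + 0.8707 = 1.9097
F = (S − I)·e^(rT) = (147.06 − 1.9097) · e^(0.0588·10/12)
= 145.1503 · e^0.049000 = 145.1503 × 1.050220 = S$152.44

S$152.44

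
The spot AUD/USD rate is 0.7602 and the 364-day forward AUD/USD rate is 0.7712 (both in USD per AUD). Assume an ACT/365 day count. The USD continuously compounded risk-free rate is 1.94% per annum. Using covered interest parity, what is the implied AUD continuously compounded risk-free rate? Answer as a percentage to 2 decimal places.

0.50%

F = S·e^((r_USD − r_AUD)T) ⇒ r_AUD = r_USD − ln(F/S)/T
ln(0.7712/0.7602) = 0.014366; /(364/365) = 0.014405
r_AUD = 0.0194 − 0.014405 = 0.004995
r_AUD = 0.50%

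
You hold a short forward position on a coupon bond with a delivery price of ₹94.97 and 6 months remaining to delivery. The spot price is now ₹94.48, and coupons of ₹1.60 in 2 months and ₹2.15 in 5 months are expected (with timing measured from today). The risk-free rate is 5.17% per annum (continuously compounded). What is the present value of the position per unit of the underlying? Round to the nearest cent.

PV(remaining coupons) I = 1.60·e^(−0.0517·2/12) + 2.15·e^(−0.0517·5/12) = 3.6905
Current forward F = (S − I)·e^(rT) = (94.48 − 3.6905)·e^(0.0517·6/12) = 90.7895 × 1.026187 = 93.1670
Value (long) = (F − K)·e^(−rT) = (93.1670 − 94.97) × 0.974481 = -1.7570
Short position value = −(long value) = ₹1.76

₹1.76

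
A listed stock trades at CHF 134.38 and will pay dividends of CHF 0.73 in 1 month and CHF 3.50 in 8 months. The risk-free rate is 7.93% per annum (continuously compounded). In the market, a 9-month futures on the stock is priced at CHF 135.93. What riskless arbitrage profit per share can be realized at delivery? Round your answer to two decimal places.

CHF 2.39 per share

PV(dividends) I = 0.73·e^(−0.0793·1/12) + 3.50·e^(−0.0793·8/12) = 4.0450
Fair futures F* = (S − I)·e^(rT) = (134.38 − 4.0450)·e^0.059475 = 130.3350 × 1.061279 = 138.3218
Market CHF 135.93 < fair 138.3218: forward underpriced → reverse cash-and-carry (short the stock, invest proceeds at r, pay the dividends, go long the forward).
Profit at T = |F_mkt − F*| = |135.93 − 138.3218| = CHF 2.39 per share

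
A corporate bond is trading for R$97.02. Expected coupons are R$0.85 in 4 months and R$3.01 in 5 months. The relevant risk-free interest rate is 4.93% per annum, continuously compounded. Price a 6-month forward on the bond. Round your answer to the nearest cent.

R$95.56

PV(coupons) I = 0.85·e^(−0.0493·4/12) + 3.01·e^(−0.0493·5/12)
I = 0.8361 + 2.9488 = 3.7849
F = (S − I)·e^(rT) = (97.02 − 3.7849) · e^(0.0493·6/12)
= 93.2351 · e^0.024650 = 93.2351 × 1.024956 = R$95.56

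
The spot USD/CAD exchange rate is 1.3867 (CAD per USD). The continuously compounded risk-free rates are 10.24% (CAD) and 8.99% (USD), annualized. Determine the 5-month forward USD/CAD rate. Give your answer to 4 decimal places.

1.3939

F = S·e^((r_CAD − r_USD)T) = 1.3867 · e^((0.1024 − 0.0899) × 5/12)
= 1.3867 · e^0.005208 = 1.3867 × 1.005222
F = 1.3939 CAD per USD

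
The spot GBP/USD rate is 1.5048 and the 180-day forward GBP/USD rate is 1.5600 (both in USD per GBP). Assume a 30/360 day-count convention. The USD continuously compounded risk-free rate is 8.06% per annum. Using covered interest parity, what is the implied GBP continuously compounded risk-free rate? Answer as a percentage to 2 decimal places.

0.85%

F = S·e^((r_USD − r_GBP)T) ⇒ r_GBP = r_USD − ln(F/S)/T
ln(1.5600/1.5048) = 0.036026; /(180/360) = 0.072052
r_GBP = 0.0806 − 0.072052 = 0.008548
r_GBP = 0.85%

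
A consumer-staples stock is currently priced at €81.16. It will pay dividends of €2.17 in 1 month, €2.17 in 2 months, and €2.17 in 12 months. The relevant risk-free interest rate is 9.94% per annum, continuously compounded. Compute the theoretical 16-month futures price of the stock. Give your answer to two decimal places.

PV(dividends) I = 2.17·e^(−0.0994·1/12) + 2.17·e^(−0.0994·2/12) + 2.17·e^(−0.0994·12/12)
I = 2.1521 + 2.1343 + 1.9647 = 6.2511
F = (S − I)·e^(rT) = (81.16 − 6.2511) · e^(0.0994·16/12)
= 74.9089 · e^0.132533 = 74.9089 × 1.141717 = €85.52

€85.52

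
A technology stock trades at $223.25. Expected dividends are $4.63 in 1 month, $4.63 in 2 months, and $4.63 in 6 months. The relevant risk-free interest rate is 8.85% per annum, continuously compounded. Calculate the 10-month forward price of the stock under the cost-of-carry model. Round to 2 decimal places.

PV(dividends) I = 4.63·e^(−0.0885·1/12) + 4.63·e^(−0.0885·2/12) + 4.63·e^(−0.0885·6/12)
I = 4.5960 + 4.5622 + 4.4296 = 13.5878
F = (S − I)·e^(rT) = (223.25 − 13.5878) · e^(0.0885·10/12)
= 209.6622 · e^0.073750 = 209.6622 × 1.076538 = $225.71

$225.71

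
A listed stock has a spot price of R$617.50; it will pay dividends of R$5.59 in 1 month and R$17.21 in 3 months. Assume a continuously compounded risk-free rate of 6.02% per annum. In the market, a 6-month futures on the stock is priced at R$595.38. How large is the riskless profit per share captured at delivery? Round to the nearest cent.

PV(dividends) I = 5.59·e^(−0.0602·1/12) + 17.21·e^(−0.0602·3/12) = 22.5150
Fair futures F* = (S − I)·e^(rT) = (617.50 − 22.5150)·e^0.030100 = 594.9850 × 1.030558 = 613.1666
Market R$595.38 < fair 613.1666: forward underpriced → reverse cash-and-carry (short the stock, invest proceeds at r, pay the dividends, go long the forward).
Profit at T = |F_mkt − F*| = |595.38 − 613.1666| = R$17.79 per share

R$17.79 per share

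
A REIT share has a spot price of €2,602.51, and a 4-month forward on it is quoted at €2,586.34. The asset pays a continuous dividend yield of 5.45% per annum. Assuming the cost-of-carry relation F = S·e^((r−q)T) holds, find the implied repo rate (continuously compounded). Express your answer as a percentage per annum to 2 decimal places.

3.58%

From F = S·e^((r−q)T): (r − q) = ln(F/S)/T
ln(2586.34/2602.51) = ln(0.993787) = -0.006232
(r − q) = -0.006232 / (4/12) = -0.018696
r = ln(F/S)/T + q = -0.018696 + 0.0545 = 0.035804
r = 3.58%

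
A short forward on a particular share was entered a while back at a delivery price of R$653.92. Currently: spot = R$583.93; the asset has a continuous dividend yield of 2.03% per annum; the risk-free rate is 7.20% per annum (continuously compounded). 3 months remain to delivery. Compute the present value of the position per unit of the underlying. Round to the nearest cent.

R$61.28

Current fair forward for the remaining 3 months: F = S·e^((r − q)·T), (r − q) = 0.0720 − 0.0203 = 0.0517
F = 583.93 · e^(0.0517 × 3/12) = 583.93 × 1.013009 = 591.5263
Value of long forward = (F − K)·e^(−rT) = (591.5263 − 653.92) · e^(−0.0720·3/12)
= -62.3937 × 0.982161 = -61.28
Short position value = −(long value) = R$61.28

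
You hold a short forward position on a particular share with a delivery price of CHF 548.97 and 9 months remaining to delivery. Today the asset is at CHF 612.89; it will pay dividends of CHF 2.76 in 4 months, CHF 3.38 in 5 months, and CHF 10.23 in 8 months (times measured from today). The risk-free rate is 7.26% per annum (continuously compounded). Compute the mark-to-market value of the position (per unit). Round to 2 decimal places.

-CHF 77.29

PV(remaining dividends) I = 2.76·e^(−0.0726·4/12) + 3.38·e^(−0.0726·5/12) + 10.23·e^(−0.0726·8/12) = 15.7200
Current forward F = (S − I)·e^(rT) = (612.89 − 15.7200)·e^(0.0726·9/12) = 597.1700 × 1.055960 = 630.5876
Value (long) = (F − K)·e^(−rT) = (630.5876 − 548.97) × 0.947006 = 77.2924
Short position value = −(long value) = -CHF 77.29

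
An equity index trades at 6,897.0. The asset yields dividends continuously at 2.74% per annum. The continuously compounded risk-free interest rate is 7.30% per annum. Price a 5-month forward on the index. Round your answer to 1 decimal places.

F = S·e^((r − q)T) = 6897.0 · e^((0.0730 − 0.0274) × 5/12)
= 6897.0 · e^0.019000 = 6897.0 × 1.019182
F = 7,029.3

7,029.3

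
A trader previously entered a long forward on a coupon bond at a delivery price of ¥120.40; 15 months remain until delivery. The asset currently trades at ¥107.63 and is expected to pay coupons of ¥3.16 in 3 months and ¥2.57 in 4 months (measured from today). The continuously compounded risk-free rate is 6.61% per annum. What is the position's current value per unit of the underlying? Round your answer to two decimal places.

PV(remaining coupons) I = 3.16·e^(−0.0661·3/12) + 2.57·e^(−0.0661·4/12) = 5.6222
Current forward F = (S − I)·e^(rT) = (107.63 − 5.6222)·e^(0.0661·15/12) = 102.0078 × 1.086134 = 110.7941
Value (long) = (F − K)·e^(−rT) = (110.7941 − 120.40) × 0.920696 = -8.8441
Value = -¥8.84

-¥8.84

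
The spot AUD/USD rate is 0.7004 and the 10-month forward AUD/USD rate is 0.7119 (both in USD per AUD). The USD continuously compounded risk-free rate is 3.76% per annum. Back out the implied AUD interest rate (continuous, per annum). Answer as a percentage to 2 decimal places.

F = S·e^((r_USD − r_AUD)T) ⇒ r_AUD = r_USD − ln(F/S)/T
ln(0.7119/0.7004) = 0.016286; /(10/12) = 0.019543
r_AUD = 0.0376 − 0.019543 = 0.018057
r_AUD = 1.81%

1.81%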